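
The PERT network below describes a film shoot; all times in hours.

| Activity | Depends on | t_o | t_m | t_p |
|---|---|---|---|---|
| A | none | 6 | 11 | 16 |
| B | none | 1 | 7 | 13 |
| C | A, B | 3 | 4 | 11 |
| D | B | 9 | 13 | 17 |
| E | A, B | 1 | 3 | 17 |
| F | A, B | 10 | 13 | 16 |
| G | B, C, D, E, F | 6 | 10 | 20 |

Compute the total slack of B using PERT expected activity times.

te_A = (6 + 4·11 + 16)/6 = 66/6 = 11
te_B = (1 + 4·7 + 13)/6 = 42/6 = 7
te_C = (3 + 4·4 + 11)/6 = 30/6 = 5
te_D = (9 + 4·13 + 17)/6 = 78/6 = 13
te_E = (1 + 4·3 + 17)/6 = 30/6 = 5
te_F = (10 + 4·13 + 16)/6 = 78/6 = 13
te_G = (6 + 4·10 + 20)/6 = 66/6 = 11

Forward pass:
ES_A = 0; EF_A = 11
ES_B = 0; EF_B = 7
ES_C = max(EF_A=11, EF_B=7) = 11; EF_C = 11+5 = 16
ES_D = 7; EF_D = 7+13 = 20
ES_E = max(EF_A=11, EF_B=7) = 11; EF_E = 11+5 = 16
ES_F = max(EF_A=11, EF_B=7) = 11; EF_F = 11+13 = 24
ES_G = max(EF_B=7, EF_C=16, EF_D=20, EF_E=16, EF_F=24) = 24; EF_G = 24+11 = 35
Expected project duration μ = 35 hours. Critical path: A → F → G.

Backward pass:
LF_G = 35; LS_G = 35−11 = 24
LF_F = LS_G = 24; LS_F = 24−13 = 11
LF_E = LS_G = 24; LS_E = 24−5 = 19
LF_D = LS_G = 24; LS_D = 24−13 = 11
LF_C = LS_G = 24; LS_C = 24−5 = 19
LF_B = min(LS_C=19, LS_D=11, LS_E=19, LS_F=11, LS_G=24) = 11; LS_B = 11−7 = 4
LF_A = min(LS_C=19, LS_E=19, LS_F=11) = 11; LS_A = 11−11 = 0
Slack_B = LS_B − ES_B = 4 − 0 = 4

4 hours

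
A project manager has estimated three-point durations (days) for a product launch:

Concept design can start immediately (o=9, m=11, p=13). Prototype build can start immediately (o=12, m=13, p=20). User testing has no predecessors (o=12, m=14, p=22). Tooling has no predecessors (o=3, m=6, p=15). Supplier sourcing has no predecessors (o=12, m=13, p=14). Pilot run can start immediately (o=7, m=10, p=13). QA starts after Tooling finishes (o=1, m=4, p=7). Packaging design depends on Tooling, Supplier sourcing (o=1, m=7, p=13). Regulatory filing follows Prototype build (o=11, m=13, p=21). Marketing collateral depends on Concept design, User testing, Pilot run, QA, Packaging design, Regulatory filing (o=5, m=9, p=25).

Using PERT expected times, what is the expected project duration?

39 days

te_Concept design = (9 + 4·11 + 13)/6 = 66/6 = 11
te_Prototype build = (12 + 4·13 + 20)/6 = 84/6 = 14
te_User testing = (12 + 4·14 + 22)/6 = 90/6 = 15
te_Tooling = (3 + 4·6 + 15)/6 = 42/6 = 7
te_Supplier sourcing = (12 + 4·13 + 14)/6 = 78/6 = 13
te_Pilot run = (7 + 4·10 + 13)/6 = 60/6 = 10
te_QA = (1 + 4·4 + 7)/6 = 24/6 = 4
te_Packaging design = (1 + 4·7 + 13)/6 = 42/6 = 7
te_Regulatory filing = (11 + 4·13 + 21)/6 = 84/6 = 14
te_Marketing collateral = (5 + 4·9 + 25)/6 = 66/6 = 11

Forward pass:
ES_Concept design = 0; EF_Concept design = 11
ES_Prototype build = 0; EF_Prototype build = 14
ES_User testing = 0; EF_User testing = 15
ES_Tooling = 0; EF_Tooling = 7
ES_Supplier sourcing = 0; EF_Supplier sourcing = 13
ES_Pilot run = 0; EF_Pilot run = 10
ES_QA = 7; EF_QA = 7+4 = 11
ES_Packaging design = max(EF_Tooling=7, EF_Supplier sourcing=13) = 13; EF_Packaging design = 13+7 = 20
ES_Regulatory filing = 14; EF_Regulatory filing = 14+14 = 28
ES_Marketing collateral = max(EF_Concept design=11, EF_User testing=15, EF_Pilot run=10, EF_QA=11, EF_Packaging design=20, EF_Regulatory filing=28) = 28; EF_Marketing collateral = 28+11 = 39
Expected project duration μ = 39 days. Critical path: Prototype build → Regulatory filing → Marketing collateral.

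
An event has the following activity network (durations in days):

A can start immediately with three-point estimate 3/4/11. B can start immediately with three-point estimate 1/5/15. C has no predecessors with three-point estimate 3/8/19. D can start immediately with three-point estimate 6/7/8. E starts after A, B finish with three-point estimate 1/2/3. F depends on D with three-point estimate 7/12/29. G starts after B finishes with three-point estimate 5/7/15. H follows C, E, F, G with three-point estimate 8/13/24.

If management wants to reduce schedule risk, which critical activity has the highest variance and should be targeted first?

te_A = (3 + 4·4 + 11)/6 = 30/6 = 5; σ²_A = ((11−3)/6)² = 1.778
te_B = (1 + 4·5 + 15)/6 = 36/6 = 6; σ²_B = ((15−1)/6)² = 5.444
te_C = (3 + 4·8 + 19)/6 = 54/6 = 9; σ²_C = ((19−3)/6)² = 7.111
te_D = (6 + 4·7 + 8)/6 = 42/6 = 7; σ²_D = ((8−6)/6)² = 0.111
te_E = (1 + 4·2 + 3)/6 = 12/6 = 2; σ²_E = ((3−1)/6)² = 0.111
te_F = (7 + 4·12 + 29)/6 = 84/6 = 14; σ²_F = ((29−7)/6)² = 13.444
te_G = (5 + 4·7 + 15)/6 = 48/6 = 8; σ²_G = ((15−5)/6)² = 2.778
te_H = (8 + 4·13 + 24)/6 = 84/6 = 14; σ²_H = ((24−8)/6)² = 7.111

Forward pass:
ES_A = 0; EF_A = 5
ES_B = 0; EF_B = 6
ES_C = 0; EF_C = 9
ES_D = 0; EF_D = 7
ES_E = max(EF_A=5, EF_B=6) = 6; EF_E = 6+2 = 8
ES_F = 7; EF_F = 7+14 = 21
ES_G = 6; EF_G = 6+8 = 14
ES_H = max(EF_C=9, EF_E=8, EF_F=21, EF_G=14) = 21; EF_H = 21+14 = 35
Expected project duration μ = 35 days. Critical path: D → F → H.

Variances on critical path: σ²_D=0.111, σ²_F=13.444, σ²_H=7.111.
Largest is σ²_F = 13.444.

F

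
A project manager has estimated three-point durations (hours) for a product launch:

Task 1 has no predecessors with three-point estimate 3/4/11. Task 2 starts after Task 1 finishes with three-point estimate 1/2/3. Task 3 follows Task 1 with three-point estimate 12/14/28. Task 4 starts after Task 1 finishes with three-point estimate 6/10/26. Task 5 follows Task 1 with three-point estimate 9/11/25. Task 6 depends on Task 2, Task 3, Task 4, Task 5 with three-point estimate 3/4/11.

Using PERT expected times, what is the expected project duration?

26 hours

te_Task 1 = (3 + 4·4 + 11)/6 = 30/6 = 5
te_Task 2 = (1 + 4·2 + 3)/6 = 12/6 = 2
te_Task 3 = (12 + 4·14 + 28)/6 = 96/6 = 16
te_Task 4 = (6 + 4·10 + 26)/6 = 72/6 = 12
te_Task 5 = (9 + 4·11 + 25)/6 = 78/6 = 13
te_Task 6 = (3 + 4·4 + 11)/6 = 30/6 = 5

Forward pass:
ES_Task 1 = 0; EF_Task 1 = 5
ES_Task 2 = 5; EF_Task 2 = 5+2 = 7
ES_Task 3 = 5; EF_Task 3 = 5+16 = 21
ES_Task 4 = 5; EF_Task 4 = 5+12 = 17
ES_Task 5 = 5; EF_Task 5 = 5+13 = 18
ES_Task 6 = max(EF_Task 2=7, EF_Task 3=21, EF_Task 4=17, EF_Task 5=18) = 21; EF_Task 6 = 21+5 = 26
Expected project duration μ = 26 hours. Critical path: Task 1 → Task 3 → Task 6.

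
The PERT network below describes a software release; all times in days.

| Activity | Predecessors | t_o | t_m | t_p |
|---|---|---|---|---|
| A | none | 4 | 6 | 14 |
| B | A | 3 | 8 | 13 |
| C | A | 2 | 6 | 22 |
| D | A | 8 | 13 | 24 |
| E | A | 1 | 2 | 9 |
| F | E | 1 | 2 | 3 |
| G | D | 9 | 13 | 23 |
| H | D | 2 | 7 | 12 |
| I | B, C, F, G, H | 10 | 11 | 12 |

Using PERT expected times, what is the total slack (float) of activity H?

7 days

te_A = (4 + 4·6 + 14)/6 = 42/6 = 7
te_B = (3 + 4·8 + 13)/6 = 48/6 = 8
te_C = (2 + 4·6 + 22)/6 = 48/6 = 8
te_D = (8 + 4·13 + 24)/6 = 84/6 = 14
te_E = (1 + 4·2 + 9)/6 = 18/6 = 3
te_F = (1 + 4·2 + 3)/6 = 12/6 = 2
te_G = (9 + 4·13 + 23)/6 = 84/6 = 14
te_H = (2 + 4·7 + 12)/6 = 42/6 = 7
te_I = (10 + 4·11 + 12)/6 = 66/6 = 11

Forward pass:
ES_A = 0; EF_A = 7
ES_B = 7; EF_B = 7+8 = 15
ES_C = 7; EF_C = 7+8 = 15
ES_D = 7; EF_D = 7+14 = 21
ES_E = 7; EF_E = 7+3 = 10
ES_F = 10; EF_F = 10+2 = 12
ES_G = 21; EF_G = 21+14 = 35
ES_H = 21; EF_H = 21+7 = 28
ES_I = max(EF_B=15, EF_C=15, EF_F=12, EF_G=35, EF_H=28) = 35; EF_I = 35+11 = 46
Expected project duration μ = 46 days. Critical path: A → D → G → I.

Backward pass:
LF_I = 46; LS_I = 46−11 = 35
LF_H = LS_I = 35; LS_H = 35−7 = 28
LF_G = LS_I = 35; LS_G = 35−14 = 21
LF_F = LS_I = 35; LS_F = 35−2 = 33
LF_E = LS_F = 33; LS_E = 33−3 = 30
LF_D = min(LS_G=21, LS_H=28) = 21; LS_D = 21−14 = 7
LF_C = LS_I = 35; LS_C = 35−8 = 27
LF_B = LS_I = 35; LS_B = 35−8 = 27
LF_A = min(LS_B=27, LS_C=27, LS_D=7, LS_E=30) = 7; LS_A = 7−7 = 0
Slack_H = LS_H − ES_H = 28 − 21 = 7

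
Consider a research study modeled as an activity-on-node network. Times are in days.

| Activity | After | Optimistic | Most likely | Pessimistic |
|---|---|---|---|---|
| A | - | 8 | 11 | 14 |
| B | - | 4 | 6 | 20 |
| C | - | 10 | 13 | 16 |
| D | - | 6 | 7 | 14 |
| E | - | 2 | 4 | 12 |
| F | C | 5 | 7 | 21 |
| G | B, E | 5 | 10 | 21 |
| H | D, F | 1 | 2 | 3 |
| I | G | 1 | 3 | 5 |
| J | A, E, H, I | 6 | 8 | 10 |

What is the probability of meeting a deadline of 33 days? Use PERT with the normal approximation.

te_A = (8 + 4·11 + 14)/6 = 66/6 = 11; σ²_A = ((14−8)/6)² = 1.000
te_B = (4 + 4·6 + 20)/6 = 48/6 = 8; σ²_B = ((20−4)/6)² = 7.111
te_C = (10 + 4·13 + 16)/6 = 78/6 = 13; σ²_C = ((16−10)/6)² = 1.000
te_D = (6 + 4·7 + 14)/6 = 48/6 = 8; σ²_D = ((14−6)/6)² = 1.778
te_E = (2 + 4·4 + 12)/6 = 30/6 = 5; σ²_E = ((12−2)/6)² = 2.778
te_F = (5 + 4·7 + 21)/6 = 54/6 = 9; σ²_F = ((21−5)/6)² = 7.111
te_G = (5 + 4·10 + 21)/6 = 66/6 = 11; σ²_G = ((21−5)/6)² = 7.111
te_H = (1 + 4·2 + 3)/6 = 12/6 = 2; σ²_H = ((3−1)/6)² = 0.111
te_I = (1 + 4·3 + 5)/6 = 18/6 = 3; σ²_I = ((5−1)/6)² = 0.444
te_J = (6 + 4·8 + 10)/6 = 48/6 = 8; σ²_J = ((10−6)/6)² = 0.444

Forward pass:
ES_A = 0; EF_A = 11
ES_B = 0; EF_B = 8
ES_C = 0; EF_C = 13
ES_D = 0; EF_D = 8
ES_E = 0; EF_E = 5
ES_F = 13; EF_F = 13+9 = 22
ES_G = max(EF_B=8, EF_E=5) = 8; EF_G = 8+11 = 19
ES_H = max(EF_D=8, EF_F=22) = 22; EF_H = 22+2 = 24
ES_I = 19; EF_I = 19+3 = 22
ES_J = max(EF_A=11, EF_E=5, EF_H=24, EF_I=22) = 24; EF_J = 24+8 = 32
Expected project duration μ = 32 days. Critical path: C → F → H → J.

Variance along critical path = 1.000 + 7.111 + 0.111 + 0.444 = 8.667; σ = √8.667 = 2.944 days.
Z = (33 − 32) / 2.944 = 0.340
P(T ≤ 33) = Φ(0.340) ≈ 0.633

0.633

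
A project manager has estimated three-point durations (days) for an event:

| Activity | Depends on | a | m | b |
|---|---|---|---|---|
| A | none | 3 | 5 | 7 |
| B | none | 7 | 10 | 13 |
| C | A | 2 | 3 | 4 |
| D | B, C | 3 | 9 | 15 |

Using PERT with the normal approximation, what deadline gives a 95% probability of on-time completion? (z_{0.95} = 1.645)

22.7 days

te_A = (3 + 4·5 + 7)/6 = 30/6 = 5; σ²_A = ((7−3)/6)² = 0.444
te_B = (7 + 4·10 + 13)/6 = 60/6 = 10; σ²_B = ((13−7)/6)² = 1.000
te_C = (2 + 4·3 + 4)/6 = 18/6 = 3; σ²_C = ((4−2)/6)² = 0.111
te_D = (3 + 4·9 + 15)/6 = 54/6 = 9; σ²_D = ((15−3)/6)² = 4.000

Forward pass:
ES_A = 0; EF_A = 5
ES_B = 0; EF_B = 10
ES_C = 5; EF_C = 5+3 = 8
ES_D = max(EF_B=10, EF_C=8) = 10; EF_D = 10+9 = 19
Expected project duration μ = 19 days. Critical path: B → D.

Variance along critical path = 1.000 + 4.000 = 5.000; σ = 2.236 days.
D = μ + z·σ = 19 + 1.645·2.236 = 22.7 days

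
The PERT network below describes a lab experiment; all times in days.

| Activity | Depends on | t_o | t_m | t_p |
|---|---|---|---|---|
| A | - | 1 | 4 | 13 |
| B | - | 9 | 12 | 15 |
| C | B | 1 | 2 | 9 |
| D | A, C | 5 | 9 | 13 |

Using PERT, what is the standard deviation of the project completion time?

te_A = (1 + 4·4 + 13)/6 = 30/6 = 5; σ²_A = ((13−1)/6)² = 4.000
te_B = (9 + 4·12 + 15)/6 = 72/6 = 12; σ²_B = ((15−9)/6)² = 1.000
te_C = (1 + 4·2 + 9)/6 = 18/6 = 3; σ²_C = ((9−1)/6)² = 1.778
te_D = (5 + 4·9 + 13)/6 = 54/6 = 9; σ²_D = ((13−5)/6)² = 1.778

Forward pass:
ES_A = 0; EF_A = 5
ES_B = 0; EF_B = 12
ES_C = 12; EF_C = 12+3 = 15
ES_D = max(EF_A=5, EF_C=15) = 15; EF_D = 15+9 = 24
Expected project duration μ = 24 days. Critical path: B → C → D.

Variance along critical path = 1.000 + 1.778 + 1.778 = 4.556
σ = √4.556 = 2.134 days

2.13 days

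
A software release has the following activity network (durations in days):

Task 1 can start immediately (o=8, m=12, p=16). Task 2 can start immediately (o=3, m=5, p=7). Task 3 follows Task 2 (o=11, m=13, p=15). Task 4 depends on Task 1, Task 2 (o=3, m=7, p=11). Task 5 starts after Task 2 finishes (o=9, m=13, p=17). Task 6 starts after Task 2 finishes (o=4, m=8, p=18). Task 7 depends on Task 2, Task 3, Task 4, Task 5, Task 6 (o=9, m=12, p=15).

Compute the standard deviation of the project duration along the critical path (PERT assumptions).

te_Task 1 = (8 + 4·12 + 16)/6 = 72/6 = 12; σ²_Task 1 = ((16−8)/6)² = 1.778
te_Task 2 = (3 + 4·5 + 7)/6 = 30/6 = 5; σ²_Task 2 = ((7−3)/6)² = 0.444
te_Task 3 = (11 + 4·13 + 15)/6 = 78/6 = 13; σ²_Task 3 = ((15−11)/6)² = 0.444
te_Task 4 = (3 + 4·7 + 11)/6 = 42/6 = 7; σ²_Task 4 = ((11−3)/6)² = 1.778
te_Task 5 = (9 + 4·13 + 17)/6 = 78/6 = 13; σ²_Task 5 = ((17−9)/6)² = 1.778
te_Task 6 = (4 + 4·8 + 18)/6 = 54/6 = 9; σ²_Task 6 = ((18−4)/6)² = 5.444
te_Task 7 = (9 + 4·12 + 15)/6 = 72/6 = 12; σ²_Task 7 = ((15−9)/6)² = 1.000

Forward pass:
ES_Task 1 = 0; EF_Task 1 = 12
ES_Task 2 = 0; EF_Task 2 = 5
ES_Task 3 = 5; EF_Task 3 = 5+13 = 18
ES_Task 4 = max(EF_Task 1=12, EF_Task 2=5) = 12; EF_Task 4 = 12+7 = 19
ES_Task 5 = 5; EF_Task 5 = 5+13 = 18
ES_Task 6 = 5; EF_Task 6 = 5+9 = 14
ES_Task 7 = max(EF_Task 2=5, EF_Task 3=18, EF_Task 4=19, EF_Task 5=18, EF_Task 6=14) = 19; EF_Task 7 = 19+12 = 31
Expected project duration μ = 31 days. Critical path: Task 1 → Task 4 → Task 7.

Variance along critical path = 1.778 + 1.778 + 1.000 = 4.556
σ = √4.556 = 2.134 days

2.13 days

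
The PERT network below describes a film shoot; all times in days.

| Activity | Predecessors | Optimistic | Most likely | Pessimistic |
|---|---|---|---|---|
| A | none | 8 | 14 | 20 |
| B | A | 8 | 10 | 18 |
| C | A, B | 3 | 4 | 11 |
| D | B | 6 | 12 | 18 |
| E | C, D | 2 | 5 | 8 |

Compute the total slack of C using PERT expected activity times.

7 days

te_A = (8 + 4·14 + 20)/6 = 84/6 = 14
te_B = (8 + 4·10 + 18)/6 = 66/6 = 11
te_C = (3 + 4·4 + 11)/6 = 30/6 = 5
te_D = (6 + 4·12 + 18)/6 = 72/6 = 12
te_E = (2 + 4·5 + 8)/6 = 30/6 = 5

Forward pass:
ES_A = 0; EF_A = 14
ES_B = 14; EF_B = 14+11 = 25
ES_C = max(EF_A=14, EF_B=25) = 25; EF_C = 25+5 = 30
ES_D = 25; EF_D = 25+12 = 37
ES_E = max(EF_C=30, EF_D=37) = 37; EF_E = 37+5 = 42
Expected project duration μ = 42 days. Critical path: A → B → D → E.

Backward pass:
LF_E = 42; LS_E = 42−5 = 37
LF_D = LS_E = 37; LS_D = 37−12 = 25
LF_C = LS_E = 37; LS_C = 37−5 = 32
LF_B = min(LS_C=32, LS_D=25) = 25; LS_B = 25−11 = 14
LF_A = min(LS_B=14, LS_C=32) = 14; LS_A = 14−14 = 0
Slack_C = LS_C − ES_C = 32 − 25 = 7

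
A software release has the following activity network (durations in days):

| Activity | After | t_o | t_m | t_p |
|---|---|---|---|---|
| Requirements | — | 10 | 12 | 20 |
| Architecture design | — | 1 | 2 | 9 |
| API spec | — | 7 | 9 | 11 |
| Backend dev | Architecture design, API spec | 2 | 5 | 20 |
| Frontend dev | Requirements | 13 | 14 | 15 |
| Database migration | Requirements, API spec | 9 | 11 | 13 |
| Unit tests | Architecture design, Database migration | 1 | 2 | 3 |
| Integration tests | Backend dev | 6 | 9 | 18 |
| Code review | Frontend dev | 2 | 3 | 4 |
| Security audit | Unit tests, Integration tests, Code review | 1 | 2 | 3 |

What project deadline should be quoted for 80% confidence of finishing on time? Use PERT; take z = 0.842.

te_Requirements = (10 + 4·12 + 20)/6 = 78/6 = 13; σ²_Requirements = ((20−10)/6)² = 2.778
te_Architecture design = (1 + 4·2 + 9)/6 = 18/6 = 3; σ²_Architecture design = ((9−1)/6)² = 1.778
te_API spec = (7 + 4·9 + 11)/6 = 54/6 = 9; σ²_API spec = ((11−7)/6)² = 0.444
te_Backend dev = (2 + 4·5 + 20)/6 = 42/6 = 7; σ²_Backend dev = ((20−2)/6)² = 9.000
te_Frontend dev = (13 + 4·14 + 15)/6 = 84/6 = 14; σ²_Frontend dev = ((15−13)/6)² = 0.111
te_Database migration = (9 + 4·11 + 13)/6 = 66/6 = 11; σ²_Database migration = ((13−9)/6)² = 0.444
te_Unit tests = (1 + 4·2 + 3)/6 = 12/6 = 2; σ²_Unit tests = ((3−1)/6)² = 0.111
te_Integration tests = (6 + 4·9 + 18)/6 = 60/6 = 10; σ²_Integration tests = ((18−6)/6)² = 4.000
te_Code review = (2 + 4·3 + 4)/6 = 18/6 = 3; σ²_Code review = ((4−2)/6)² = 0.111
te_Security audit = (1 + 4·2 + 3)/6 = 12/6 = 2; σ²_Security audit = ((3−1)/6)² = 0.111

Forward pass:
ES_Requirements = 0; EF_Requirements = 13
ES_Architecture design = 0; EF_Architecture design = 3
ES_API spec = 0; EF_API spec = 9
ES_Backend dev = max(EF_Architecture design=3, EF_API spec=9) = 9; EF_Backend dev = 9+7 = 16
ES_Frontend dev = 13; EF_Frontend dev = 13+14 = 27
ES_Database migration = max(EF_Requirements=13, EF_API spec=9) = 13; EF_Database migration = 13+11 = 24
ES_Unit tests = max(EF_Architecture design=3, EF_Database migration=24) = 24; EF_Unit tests = 24+2 = 26
ES_Integration tests = 16; EF_Integration tests = 16+10 = 26
ES_Code review = 27; EF_Code review = 27+3 = 30
ES_Security audit = max(EF_Unit tests=26, EF_Integration tests=26, EF_Code review=30) = 30; EF_Security audit = 30+2 = 32
Expected project duration μ = 32 days. Critical path: Requirements → Frontend dev → Code review → Security audit.

Variance along critical path = 2.778 + 0.111 + 0.111 + 0.111 = 3.111; σ = 1.764 days.
D = μ + z·σ = 32 + 0.842·1.764 = 33.5 days

33.5 days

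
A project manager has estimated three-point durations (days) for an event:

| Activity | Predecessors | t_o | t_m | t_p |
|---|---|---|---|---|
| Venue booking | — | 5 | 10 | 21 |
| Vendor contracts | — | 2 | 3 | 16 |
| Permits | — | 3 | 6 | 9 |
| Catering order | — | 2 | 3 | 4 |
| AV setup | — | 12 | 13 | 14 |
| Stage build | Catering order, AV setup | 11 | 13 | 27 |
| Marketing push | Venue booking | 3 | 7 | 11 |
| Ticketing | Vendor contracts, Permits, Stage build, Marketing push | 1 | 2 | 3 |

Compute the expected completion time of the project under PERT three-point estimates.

te_Venue booking = (5 + 4·10 + 21)/6 = 66/6 = 11
te_Vendor contracts = (2 + 4·3 + 16)/6 = 30/6 = 5
te_Permits = (3 + 4·6 + 9)/6 = 36/6 = 6
te_Catering order = (2 + 4·3 + 4)/6 = 18/6 = 3
te_AV setup = (12 + 4·13 + 14)/6 = 78/6 = 13
te_Stage build = (11 + 4·13 + 27)/6 = 90/6 = 15
te_Marketing push = (3 + 4·7 + 11)/6 = 42/6 = 7
te_Ticketing = (1 + 4·2 + 3)/6 = 12/6 = 2

Forward pass:
ES_Venue booking = 0; EF_Venue booking = 11
ES_Vendor contracts = 0; EF_Vendor contracts = 5
ES_Permits = 0; EF_Permits = 6
ES_Catering order = 0; EF_Catering order = 3
ES_AV setup = 0; EF_AV setup = 13
ES_Stage build = max(EF_Catering order=3, EF_AV setup=13) = 13; EF_Stage build = 13+15 = 28
ES_Marketing push = 11; EF_Marketing push = 11+7 = 18
ES_Ticketing = max(EF_Vendor contracts=5, EF_Permits=6, EF_Stage build=28, EF_Marketing push=18) = 28; EF_Ticketing = 28+2 = 30
Expected project duration μ = 30 days. Critical path: AV setup → Stage build → Ticketing.

30 days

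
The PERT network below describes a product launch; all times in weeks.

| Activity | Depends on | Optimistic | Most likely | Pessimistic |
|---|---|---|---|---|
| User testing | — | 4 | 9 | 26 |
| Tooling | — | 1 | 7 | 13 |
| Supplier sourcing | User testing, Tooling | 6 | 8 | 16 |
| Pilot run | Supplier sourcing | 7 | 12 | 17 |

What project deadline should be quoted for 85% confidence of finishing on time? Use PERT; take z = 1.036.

36.5 weeks

te_User testing = (4 + 4·9 + 26)/6 = 66/6 = 11; σ²_User testing = ((26−4)/6)² = 13.444
te_Tooling = (1 + 4·7 + 13)/6 = 42/6 = 7; σ²_Tooling = ((13−1)/6)² = 4.000
te_Supplier sourcing = (6 + 4·8 + 16)/6 = 54/6 = 9; σ²_Supplier sourcing = ((16−6)/6)² = 2.778
te_Pilot run = (7 + 4·12 + 17)/6 = 72/6 = 12; σ²_Pilot run = ((17−7)/6)² = 2.778

Forward pass:
ES_User testing = 0; EF_User testing = 11
ES_Tooling = 0; EF_Tooling = 7
ES_Supplier sourcing = max(EF_User testing=11, EF_Tooling=7) = 11; EF_Supplier sourcing = 11+9 = 20
ES_Pilot run = 20; EF_Pilot run = 20+12 = 32
Expected project duration μ = 32 weeks. Critical path: User testing → Supplier sourcing → Pilot run.

Variance along critical path = 13.444 + 2.778 + 2.778 = 19.000; σ = 4.359 weeks.
D = μ + z·σ = 32 + 1.036·4.359 = 36.5 weeks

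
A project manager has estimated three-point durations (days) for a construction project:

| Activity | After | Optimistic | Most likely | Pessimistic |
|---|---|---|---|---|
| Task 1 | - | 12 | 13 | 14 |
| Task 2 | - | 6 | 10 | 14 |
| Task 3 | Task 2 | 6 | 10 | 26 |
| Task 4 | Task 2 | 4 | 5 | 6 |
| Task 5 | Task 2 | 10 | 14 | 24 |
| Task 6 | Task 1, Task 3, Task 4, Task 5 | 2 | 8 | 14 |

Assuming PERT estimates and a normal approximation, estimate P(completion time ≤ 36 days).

te_Task 1 = (12 + 4·13 + 14)/6 = 78/6 = 13; σ²_Task 1 = ((14−12)/6)² = 0.111
te_Task 2 = (6 + 4·10 + 14)/6 = 60/6 = 10; σ²_Task 2 = ((14−6)/6)² = 1.778
te_Task 3 = (6 + 4·10 + 26)/6 = 72/6 = 12; σ²_Task 3 = ((26−6)/6)² = 11.111
te_Task 4 = (4 + 4·5 + 6)/6 = 30/6 = 5; σ²_Task 4 = ((6−4)/6)² = 0.111
te_Task 5 = (10 + 4·14 + 24)/6 = 90/6 = 15; σ²_Task 5 = ((24−10)/6)² = 5.444
te_Task 6 = (2 + 4·8 + 14)/6 = 48/6 = 8; σ²_Task 6 = ((14−2)/6)² = 4.000

Forward pass:
ES_Task 1 = 0; EF_Task 1 = 13
ES_Task 2 = 0; EF_Task 2 = 10
ES_Task 3 = 10; EF_Task 3 = 10+12 = 22
ES_Task 4 = 10; EF_Task 4 = 10+5 = 15
ES_Task 5 = 10; EF_Task 5 = 10+15 = 25
ES_Task 6 = max(EF_Task 1=13, EF_Task 3=22, EF_Task 4=15, EF_Task 5=25) = 25; EF_Task 6 = 25+8 = 33
Expected project duration μ = 33 days. Critical path: Task 2 → Task 5 → Task 6.

Variance along critical path = 1.778 + 5.444 + 4.000 = 11.222; σ = √11.222 = 3.350 days.
Z = (36 − 33) / 3.350 = 0.896
P(T ≤ 36) = Φ(0.896) ≈ 0.815

0.815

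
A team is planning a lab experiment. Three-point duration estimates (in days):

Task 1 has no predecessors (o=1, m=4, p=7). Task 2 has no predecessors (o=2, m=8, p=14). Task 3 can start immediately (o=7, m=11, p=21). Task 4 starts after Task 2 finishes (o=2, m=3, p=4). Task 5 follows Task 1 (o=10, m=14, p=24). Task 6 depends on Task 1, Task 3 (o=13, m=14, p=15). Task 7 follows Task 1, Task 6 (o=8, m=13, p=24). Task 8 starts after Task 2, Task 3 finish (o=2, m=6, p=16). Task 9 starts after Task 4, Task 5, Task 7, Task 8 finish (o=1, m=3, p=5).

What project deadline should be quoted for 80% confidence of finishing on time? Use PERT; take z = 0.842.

te_Task 1 = (1 + 4·4 + 7)/6 = 24/6 = 4; σ²_Task 1 = ((7−1)/6)² = 1.000
te_Task 2 = (2 + 4·8 + 14)/6 = 48/6 = 8; σ²_Task 2 = ((14−2)/6)² = 4.000
te_Task 3 = (7 + 4·11 + 21)/6 = 72/6 = 12; σ²_Task 3 = ((21−7)/6)² = 5.444
te_Task 4 = (2 + 4·3 + 4)/6 = 18/6 = 3; σ²_Task 4 = ((4−2)/6)² = 0.111
te_Task 5 = (10 + 4·14 + 24)/6 = 90/6 = 15; σ²_Task 5 = ((24−10)/6)² = 5.444
te_Task 6 = (13 + 4·14 + 15)/6 = 84/6 = 14; σ²_Task 6 = ((15−13)/6)² = 0.111
te_Task 7 = (8 + 4·13 + 24)/6 = 84/6 = 14; σ²_Task 7 = ((24−8)/6)² = 7.111
te_Task 8 = (2 + 4·6 + 16)/6 = 42/6 = 7; σ²_Task 8 = ((16−2)/6)² = 5.444
te_Task 9 = (1 + 4·3 + 5)/6 = 18/6 = 3; σ²_Task 9 = ((5−1)/6)² = 0.444

Forward pass:
ES_Task 1 = 0; EF_Task 1 = 4
ES_Task 2 = 0; EF_Task 2 = 8
ES_Task 3 = 0; EF_Task 3 = 12
ES_Task 4 = 8; EF_Task 4 = 8+3 = 11
ES_Task 5 = 4; EF_Task 5 = 4+15 = 19
ES_Task 6 = max(EF_Task 1=4, EF_Task 3=12) = 12; EF_Task 6 = 12+14 = 26
ES_Task 7 = max(EF_Task 1=4, EF_Task 6=26) = 26; EF_Task 7 = 26+14 = 40
ES_Task 8 = max(EF_Task 2=8, EF_Task 3=12) = 12; EF_Task 8 = 12+7 = 19
ES_Task 9 = max(EF_Task 4=11, EF_Task 5=19, EF_Task 7=40, EF_Task 8=19) = 40; EF_Task 9 = 40+3 = 43
Expected project duration μ = 43 days. Critical path: Task 3 → Task 6 → Task 7 → Task 9.

Variance along critical path = 5.444 + 0.111 + 7.111 + 0.444 = 13.111; σ = 3.621 days.
D = μ + z·σ = 43 + 0.842·3.621 = 46.0 days

46.0 days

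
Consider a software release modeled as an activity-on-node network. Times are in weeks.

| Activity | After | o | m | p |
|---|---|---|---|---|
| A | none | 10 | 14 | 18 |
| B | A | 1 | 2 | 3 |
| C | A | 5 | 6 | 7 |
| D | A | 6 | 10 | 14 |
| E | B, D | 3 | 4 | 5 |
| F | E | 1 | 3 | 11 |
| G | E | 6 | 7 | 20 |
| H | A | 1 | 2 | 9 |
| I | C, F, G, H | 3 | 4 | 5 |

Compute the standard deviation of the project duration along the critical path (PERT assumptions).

3.04 weeks

te_A = (10 + 4·14 + 18)/6 = 84/6 = 14; σ²_A = ((18−10)/6)² = 1.778
te_B = (1 + 4·2 + 3)/6 = 12/6 = 2; σ²_B = ((3−1)/6)² = 0.111
te_C = (5 + 4·6 + 7)/6 = 36/6 = 6; σ²_C = ((7−5)/6)² = 0.111
te_D = (6 + 4·10 + 14)/6 = 60/6 = 10; σ²_D = ((14−6)/6)² = 1.778
te_E = (3 + 4·4 + 5)/6 = 24/6 = 4; σ²_E = ((5−3)/6)² = 0.111
te_F = (1 + 4·3 + 11)/6 = 24/6 = 4; σ²_F = ((11−1)/6)² = 2.778
te_G = (6 + 4·7 + 20)/6 = 54/6 = 9; σ²_G = ((20−6)/6)² = 5.444
te_H = (1 + 4·2 + 9)/6 = 18/6 = 3; σ²_H = ((9−1)/6)² = 1.778
te_I = (3 + 4·4 + 5)/6 = 24/6 = 4; σ²_I = ((5−3)/6)² = 0.111

Forward pass:
ES_A = 0; EF_A = 14
ES_B = 14; EF_B = 14+2 = 16
ES_C = 14; EF_C = 14+6 = 20
ES_D = 14; EF_D = 14+10 = 24
ES_E = max(EF_B=16, EF_D=24) = 24; EF_E = 24+4 = 28
ES_F = 28; EF_F = 28+4 = 32
ES_G = 28; EF_G = 28+9 = 37
ES_H = 14; EF_H = 14+3 = 17
ES_I = max(EF_C=20, EF_F=32, EF_G=37, EF_H=17) = 37; EF_I = 37+4 = 41
Expected project duration μ = 41 weeks. Critical path: A → D → E → G → I.

Variance along critical path = 1.778 + 1.778 + 0.111 + 5.444 + 0.111 = 9.222
σ = √9.222 = 3.037 weeks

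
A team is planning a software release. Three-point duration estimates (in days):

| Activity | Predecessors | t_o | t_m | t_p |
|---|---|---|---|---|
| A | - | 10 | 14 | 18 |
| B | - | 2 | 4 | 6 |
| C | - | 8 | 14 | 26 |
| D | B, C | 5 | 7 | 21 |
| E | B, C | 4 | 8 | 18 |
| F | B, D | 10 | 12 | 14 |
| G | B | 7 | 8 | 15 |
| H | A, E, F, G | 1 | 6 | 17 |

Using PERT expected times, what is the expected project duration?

te_A = (10 + 4·14 + 18)/6 = 84/6 = 14
te_B = (2 + 4·4 + 6)/6 = 24/6 = 4
te_C = (8 + 4·14 + 26)/6 = 90/6 = 15
te_D = (5 + 4·7 + 21)/6 = 54/6 = 9
te_E = (4 + 4·8 + 18)/6 = 54/6 = 9
te_F = (10 + 4·12 + 14)/6 = 72/6 = 12
te_G = (7 + 4·8 + 15)/6 = 54/6 = 9
te_H = (1 + 4·6 + 17)/6 = 42/6 = 7

Forward pass:
ES_A = 0; EF_A = 14
ES_B = 0; EF_B = 4
ES_C = 0; EF_C = 15
ES_D = max(EF_B=4, EF_C=15) = 15; EF_D = 15+9 = 24
ES_E = max(EF_B=4, EF_C=15) = 15; EF_E = 15+9 = 24
ES_F = max(EF_B=4, EF_D=24) = 24; EF_F = 24+12 = 36
ES_G = 4; EF_G = 4+9 = 13
ES_H = max(EF_A=14, EF_E=24, EF_F=36, EF_G=13) = 36; EF_H = 36+7 = 43
Expected project duration μ = 43 days. Critical path: C → D → F → H.

43 days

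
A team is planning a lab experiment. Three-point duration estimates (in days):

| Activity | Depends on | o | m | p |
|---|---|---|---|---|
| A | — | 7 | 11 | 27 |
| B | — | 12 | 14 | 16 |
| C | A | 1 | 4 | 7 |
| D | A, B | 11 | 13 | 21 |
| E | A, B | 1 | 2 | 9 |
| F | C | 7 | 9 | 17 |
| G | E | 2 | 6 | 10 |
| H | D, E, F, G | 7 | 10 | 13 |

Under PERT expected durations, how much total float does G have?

5 days

te_A = (7 + 4·11 + 27)/6 = 78/6 = 13
te_B = (12 + 4·14 + 16)/6 = 84/6 = 14
te_C = (1 + 4·4 + 7)/6 = 24/6 = 4
te_D = (11 + 4·13 + 21)/6 = 84/6 = 14
te_E = (1 + 4·2 + 9)/6 = 18/6 = 3
te_F = (7 + 4·9 + 17)/6 = 60/6 = 10
te_G = (2 + 4·6 + 10)/6 = 36/6 = 6
te_H = (7 + 4·10 + 13)/6 = 60/6 = 10

Forward pass:
ES_A = 0; EF_A = 13
ES_B = 0; EF_B = 14
ES_C = 13; EF_C = 13+4 = 17
ES_D = max(EF_A=13, EF_B=14) = 14; EF_D = 14+14 = 28
ES_E = max(EF_A=13, EF_B=14) = 14; EF_E = 14+3 = 17
ES_F = 17; EF_F = 17+10 = 27
ES_G = 17; EF_G = 17+6 = 23
ES_H = max(EF_D=28, EF_E=17, EF_F=27, EF_G=23) = 28; EF_H = 28+10 = 38
Expected project duration μ = 38 days. Critical path: B → D → H.

Backward pass:
LF_H = 38; LS_H = 38−10 = 28
LF_G = LS_H = 28; LS_G = 28−6 = 22
LF_F = LS_H = 28; LS_F = 28−10 = 18
LF_E = min(LS_G=22, LS_H=28) = 22; LS_E = 22−3 = 19
LF_D = LS_H = 28; LS_D = 28−14 = 14
LF_C = LS_F = 18; LS_C = 18−4 = 14
LF_B = min(LS_D=14, LS_E=19) = 14; LS_B = 14−14 = 0
LF_A = min(LS_C=14, LS_D=14, LS_E=19) = 14; LS_A = 14−13 = 1
Slack_G = LS_G − ES_G = 22 − 17 = 5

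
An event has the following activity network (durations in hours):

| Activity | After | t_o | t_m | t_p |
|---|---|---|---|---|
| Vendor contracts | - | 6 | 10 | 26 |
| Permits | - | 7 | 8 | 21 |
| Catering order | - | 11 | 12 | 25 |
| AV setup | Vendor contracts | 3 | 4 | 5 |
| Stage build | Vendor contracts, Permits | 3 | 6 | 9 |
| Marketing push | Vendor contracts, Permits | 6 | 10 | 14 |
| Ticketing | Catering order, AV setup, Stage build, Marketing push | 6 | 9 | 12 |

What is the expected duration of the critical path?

31 hours

te_Vendor contracts = (6 + 4·10 + 26)/6 = 72/6 = 12
te_Permits = (7 + 4·8 + 21)/6 = 60/6 = 10
te_Catering order = (11 + 4·12 + 25)/6 = 84/6 = 14
te_AV setup = (3 + 4·4 + 5)/6 = 24/6 = 4
te_Stage build = (3 + 4·6 + 9)/6 = 36/6 = 6
te_Marketing push = (6 + 4·10 + 14)/6 = 60/6 = 10
te_Ticketing = (6 + 4·9 + 12)/6 = 54/6 = 9

Forward pass:
ES_Vendor contracts = 0; EF_Vendor contracts = 12
ES_Permits = 0; EF_Permits = 10
ES_Catering order = 0; EF_Catering order = 14
ES_AV setup = 12; EF_AV setup = 12+4 = 16
ES_Stage build = max(EF_Vendor contracts=12, EF_Permits=10) = 12; EF_Stage build = 12+6 = 18
ES_Marketing push = max(EF_Vendor contracts=12, EF_Permits=10) = 12; EF_Marketing push = 12+10 = 22
ES_Ticketing = max(EF_Catering order=14, EF_AV setup=16, EF_Stage build=18, EF_Marketing push=22) = 22; EF_Ticketing = 22+9 = 31
Expected project duration μ = 31 hours. Critical path: Vendor contracts → Marketing push → Ticketing.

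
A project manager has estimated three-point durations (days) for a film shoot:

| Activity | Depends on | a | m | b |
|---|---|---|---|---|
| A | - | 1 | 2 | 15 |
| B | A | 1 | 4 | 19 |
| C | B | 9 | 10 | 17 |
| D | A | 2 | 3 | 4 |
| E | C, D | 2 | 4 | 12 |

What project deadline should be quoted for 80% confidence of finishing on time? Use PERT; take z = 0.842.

te_A = (1 + 4·2 + 15)/6 = 24/6 = 4; σ²_A = ((15−1)/6)² = 5.444
te_B = (1 + 4·4 + 19)/6 = 36/6 = 6; σ²_B = ((19−1)/6)² = 9.000
te_C = (9 + 4·10 + 17)/6 = 66/6 = 11; σ²_C = ((17−9)/6)² = 1.778
te_D = (2 + 4·3 + 4)/6 = 18/6 = 3; σ²_D = ((4−2)/6)² = 0.111
te_E = (2 + 4·4 + 12)/6 = 30/6 = 5; σ²_E = ((12−2)/6)² = 2.778

Forward pass:
ES_A = 0; EF_A = 4
ES_B = 4; EF_B = 4+6 = 10
ES_C = 10; EF_C = 10+11 = 21
ES_D = 4; EF_D = 4+3 = 7
ES_E = max(EF_C=21, EF_D=7) = 21; EF_E = 21+5 = 26
Expected project duration μ = 26 days. Critical path: A → B → C → E.

Variance along critical path = 5.444 + 9.000 + 1.778 + 2.778 = 19.000; σ = 4.359 days.
D = μ + z·σ = 26 + 0.842·4.359 = 29.7 days

29.7 days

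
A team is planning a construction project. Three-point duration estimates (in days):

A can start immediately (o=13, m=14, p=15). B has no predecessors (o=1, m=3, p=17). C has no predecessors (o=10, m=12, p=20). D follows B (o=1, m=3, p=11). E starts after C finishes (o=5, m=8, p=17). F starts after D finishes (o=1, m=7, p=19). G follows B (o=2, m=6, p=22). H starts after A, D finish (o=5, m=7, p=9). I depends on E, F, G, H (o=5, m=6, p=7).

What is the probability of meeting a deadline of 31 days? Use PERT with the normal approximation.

0.873

te_A = (13 + 4·14 + 15)/6 = 84/6 = 14; σ²_A = ((15−13)/6)² = 0.111
te_B = (1 + 4·3 + 17)/6 = 30/6 = 5; σ²_B = ((17−1)/6)² = 7.111
te_C = (10 + 4·12 + 20)/6 = 78/6 = 13; σ²_C = ((20−10)/6)² = 2.778
te_D = (1 + 4·3 + 11)/6 = 24/6 = 4; σ²_D = ((11−1)/6)² = 2.778
te_E = (5 + 4·8 + 17)/6 = 54/6 = 9; σ²_E = ((17−5)/6)² = 4.000
te_F = (1 + 4·7 + 19)/6 = 48/6 = 8; σ²_F = ((19−1)/6)² = 9.000
te_G = (2 + 4·6 + 22)/6 = 48/6 = 8; σ²_G = ((22−2)/6)² = 11.111
te_H = (5 + 4·7 + 9)/6 = 42/6 = 7; σ²_H = ((9−5)/6)² = 0.444
te_I = (5 + 4·6 + 7)/6 = 36/6 = 6; σ²_I = ((7−5)/6)² = 0.111

Forward pass:
ES_A = 0; EF_A = 14
ES_B = 0; EF_B = 5
ES_C = 0; EF_C = 13
ES_D = 5; EF_D = 5+4 = 9
ES_E = 13; EF_E = 13+9 = 22
ES_F = 9; EF_F = 9+8 = 17
ES_G = 5; EF_G = 5+8 = 13
ES_H = max(EF_A=14, EF_D=9) = 14; EF_H = 14+7 = 21
ES_I = max(EF_E=22, EF_F=17, EF_G=13, EF_H=21) = 22; EF_I = 22+6 = 28
Expected project duration μ = 28 days. Critical path: C → E → I.

Variance along critical path = 2.778 + 4.000 + 0.111 = 6.889; σ = √6.889 = 2.625 days.
Z = (31 − 28) / 2.625 = 1.143
P(T ≤ 31) = Φ(1.143) ≈ 0.873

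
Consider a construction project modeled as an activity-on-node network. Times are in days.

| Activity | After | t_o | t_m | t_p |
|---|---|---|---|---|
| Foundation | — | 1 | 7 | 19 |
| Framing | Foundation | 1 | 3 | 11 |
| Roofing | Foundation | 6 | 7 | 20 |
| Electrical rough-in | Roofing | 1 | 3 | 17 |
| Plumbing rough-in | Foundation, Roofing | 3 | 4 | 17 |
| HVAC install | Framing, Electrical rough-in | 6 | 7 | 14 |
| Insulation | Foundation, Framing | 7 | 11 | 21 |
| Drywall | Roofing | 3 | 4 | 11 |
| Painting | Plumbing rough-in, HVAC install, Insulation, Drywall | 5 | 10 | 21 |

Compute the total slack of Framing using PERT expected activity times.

te_Foundation = (1 + 4·7 + 19)/6 = 48/6 = 8
te_Framing = (1 + 4·3 + 11)/6 = 24/6 = 4
te_Roofing = (6 + 4·7 + 20)/6 = 54/6 = 9
te_Electrical rough-in = (1 + 4·3 + 17)/6 = 30/6 = 5
te_Plumbing rough-in = (3 + 4·4 + 17)/6 = 36/6 = 6
te_HVAC install = (6 + 4·7 + 14)/6 = 48/6 = 8
te_Insulation = (7 + 4·11 + 21)/6 = 72/6 = 12
te_Drywall = (3 + 4·4 + 11)/6 = 30/6 = 5
te_Painting = (5 + 4·10 + 21)/6 = 66/6 = 11

Forward pass:
ES_Foundation = 0; EF_Foundation = 8
ES_Framing = 8; EF_Framing = 8+4 = 12
ES_Roofing = 8; EF_Roofing = 8+9 = 17
ES_Electrical rough-in = 17; EF_Electrical rough-in = 17+5 = 22
ES_Plumbing rough-in = max(EF_Foundation=8, EF_Roofing=17) = 17; EF_Plumbing rough-in = 17+6 = 23
ES_HVAC install = max(EF_Framing=12, EF_Electrical rough-in=22) = 22; EF_HVAC install = 22+8 = 30
ES_Insulation = max(EF_Foundation=8, EF_Framing=12) = 12; EF_Insulation = 12+12 = 24
ES_Drywall = 17; EF_Drywall = 17+5 = 22
ES_Painting = max(EF_Plumbing rough-in=23, EF_HVAC install=30, EF_Insulation=24, EF_Drywall=22) = 30; EF_Painting = 30+11 = 41
Expected project duration μ = 41 days. Critical path: Foundation → Roofing → Electrical rough-in → HVAC install → Painting.

Backward pass:
LF_Painting = 41; LS_Painting = 41−11 = 30
LF_Drywall = LS_Painting = 30; LS_Drywall = 30−5 = 25
LF_Insulation = LS_Painting = 30; LS_Insulation = 30−12 = 18
LF_HVAC install = LS_Painting = 30; LS_HVAC install = 30−8 = 22
LF_Plumbing rough-in = LS_Painting = 30; LS_Plumbing rough-in = 30−6 = 24
LF_Electrical rough-in = LS_HVAC install = 22; LS_Electrical rough-in = 22−5 = 17
LF_Roofing = min(LS_Electrical rough-in=17, LS_Plumbing rough-in=24, LS_Drywall=25) = 17; LS_Roofing = 17−9 = 8
LF_Framing = min(LS_HVAC install=22, LS_Insulation=18) = 18; LS_Framing = 18−4 = 14
LF_Foundation = min(LS_Framing=14, LS_Roofing=8, LS_Plumbing rough-in=24, LS_Insulation=18) = 8; LS_Foundation = 8−8 = 0
Slack_Framing = LS_Framing − ES_Framing = 14 − 8 = 6

6 days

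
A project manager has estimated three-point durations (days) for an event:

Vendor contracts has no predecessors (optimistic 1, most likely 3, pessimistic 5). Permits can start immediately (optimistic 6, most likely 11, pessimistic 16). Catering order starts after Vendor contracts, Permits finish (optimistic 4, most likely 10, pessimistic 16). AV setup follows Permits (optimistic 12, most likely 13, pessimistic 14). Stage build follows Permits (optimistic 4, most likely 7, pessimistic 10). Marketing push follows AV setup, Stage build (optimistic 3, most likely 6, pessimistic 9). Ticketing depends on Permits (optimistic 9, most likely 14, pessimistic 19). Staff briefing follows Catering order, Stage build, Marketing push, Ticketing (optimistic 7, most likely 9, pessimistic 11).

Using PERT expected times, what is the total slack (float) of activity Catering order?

9 days

te_Vendor contracts = (1 + 4·3 + 5)/6 = 18/6 = 3
te_Permits = (6 + 4·11 + 16)/6 = 66/6 = 11
te_Catering order = (4 + 4·10 + 16)/6 = 60/6 = 10
te_AV setup = (12 + 4·13 + 14)/6 = 78/6 = 13
te_Stage build = (4 + 4·7 + 10)/6 = 42/6 = 7
te_Marketing push = (3 + 4·6 + 9)/6 = 36/6 = 6
te_Ticketing = (9 + 4·14 + 19)/6 = 84/6 = 14
te_Staff briefing = (7 + 4·9 + 11)/6 = 54/6 = 9

Forward pass:
ES_Vendor contracts = 0; EF_Vendor contracts = 3
ES_Permits = 0; EF_Permits = 11
ES_Catering order = max(EF_Vendor contracts=3, EF_Permits=11) = 11; EF_Catering order = 11+10 = 21
ES_AV setup = 11; EF_AV setup = 11+13 = 24
ES_Stage build = 11; EF_Stage build = 11+7 = 18
ES_Marketing push = max(EF_AV setup=24, EF_Stage build=18) = 24; EF_Marketing push = 24+6 = 30
ES_Ticketing = 11; EF_Ticketing = 11+14 = 25
ES_Staff briefing = max(EF_Catering order=21, EF_Stage build=18, EF_Marketing push=30, EF_Ticketing=25) = 30; EF_Staff briefing = 30+9 = 39
Expected project duration μ = 39 days. Critical path: Permits → AV setup → Marketing push → Staff briefing.

Backward pass:
LF_Staff briefing = 39; LS_Staff briefing = 39−9 = 30
LF_Ticketing = LS_Staff briefing = 30; LS_Ticketing = 30−14 = 16
LF_Marketing push = LS_Staff briefing = 30; LS_Marketing push = 30−6 = 24
LF_Stage build = min(LS_Marketing push=24, LS_Staff briefing=30) = 24; LS_Stage build = 24−7 = 17
LF_AV setup = LS_Marketing push = 24; LS_AV setup = 24−13 = 11
LF_Catering order = LS_Staff briefing = 30; LS_Catering order = 30−10 = 20
LF_Permits = min(LS_Catering order=20, LS_AV setup=11, LS_Stage build=17, LS_Ticketing=16) = 11; LS_Permits = 11−11 = 0
LF_Vendor contracts = LS_Catering order = 20; LS_Vendor contracts = 20−3 = 17
Slack_Catering order = LS_Catering order − ES_Catering order = 20 − 11 = 9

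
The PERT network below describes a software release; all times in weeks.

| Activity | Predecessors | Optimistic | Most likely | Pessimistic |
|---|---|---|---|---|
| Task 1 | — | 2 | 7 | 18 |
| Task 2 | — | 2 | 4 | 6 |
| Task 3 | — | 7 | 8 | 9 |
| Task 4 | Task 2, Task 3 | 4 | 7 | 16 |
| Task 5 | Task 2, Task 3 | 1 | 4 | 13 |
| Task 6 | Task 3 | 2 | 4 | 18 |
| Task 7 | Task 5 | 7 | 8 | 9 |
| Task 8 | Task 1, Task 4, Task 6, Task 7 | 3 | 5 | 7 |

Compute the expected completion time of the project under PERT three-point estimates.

te_Task 1 = (2 + 4·7 + 18)/6 = 48/6 = 8
te_Task 2 = (2 + 4·4 + 6)/6 = 24/6 = 4
te_Task 3 = (7 + 4·8 + 9)/6 = 48/6 = 8
te_Task 4 = (4 + 4·7 + 16)/6 = 48/6 = 8
te_Task 5 = (1 + 4·4 + 13)/6 = 30/6 = 5
te_Task 6 = (2 + 4·4 + 18)/6 = 36/6 = 6
te_Task 7 = (7 + 4·8 + 9)/6 = 48/6 = 8
te_Task 8 = (3 + 4·5 + 7)/6 = 30/6 = 5

Forward pass:
ES_Task 1 = 0; EF_Task 1 = 8
ES_Task 2 = 0; EF_Task 2 = 4
ES_Task 3 = 0; EF_Task 3 = 8
ES_Task 4 = max(EF_Task 2=4, EF_Task 3=8) = 8; EF_Task 4 = 8+8 = 16
ES_Task 5 = max(EF_Task 2=4, EF_Task 3=8) = 8; EF_Task 5 = 8+5 = 13
ES_Task 6 = 8; EF_Task 6 = 8+6 = 14
ES_Task 7 = 13; EF_Task 7 = 13+8 = 21
ES_Task 8 = max(EF_Task 1=8, EF_Task 4=16, EF_Task 6=14, EF_Task 7=21) = 21; EF_Task 8 = 21+5 = 26
Expected project duration μ = 26 weeks. Critical path: Task 3 → Task 5 → Task 7 → Task 8.

26 weeks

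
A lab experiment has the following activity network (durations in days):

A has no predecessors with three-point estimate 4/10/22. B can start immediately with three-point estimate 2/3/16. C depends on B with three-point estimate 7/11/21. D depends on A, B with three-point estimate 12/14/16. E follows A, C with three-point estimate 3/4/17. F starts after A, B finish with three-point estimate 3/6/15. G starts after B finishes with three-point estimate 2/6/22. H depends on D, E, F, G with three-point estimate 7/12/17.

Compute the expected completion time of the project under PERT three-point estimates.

37 days

te_A = (4 + 4·10 + 22)/6 = 66/6 = 11
te_B = (2 + 4·3 + 16)/6 = 30/6 = 5
te_C = (7 + 4·11 + 21)/6 = 72/6 = 12
te_D = (12 + 4·14 + 16)/6 = 84/6 = 14
te_E = (3 + 4·4 + 17)/6 = 36/6 = 6
te_F = (3 + 4·6 + 15)/6 = 42/6 = 7
te_G = (2 + 4·6 + 22)/6 = 48/6 = 8
te_H = (7 + 4·12 + 17)/6 = 72/6 = 12

Forward pass:
ES_A = 0; EF_A = 11
ES_B = 0; EF_B = 5
ES_C = 5; EF_C = 5+12 = 17
ES_D = max(EF_A=11, EF_B=5) = 11; EF_D = 11+14 = 25
ES_E = max(EF_A=11, EF_C=17) = 17; EF_E = 17+6 = 23
ES_F = max(EF_A=11, EF_B=5) = 11; EF_F = 11+7 = 18
ES_G = 5; EF_G = 5+8 = 13
ES_H = max(EF_D=25, EF_E=23, EF_F=18, EF_G=13) = 25; EF_H = 25+12 = 37
Expected project duration μ = 37 days. Critical path: A → D → H.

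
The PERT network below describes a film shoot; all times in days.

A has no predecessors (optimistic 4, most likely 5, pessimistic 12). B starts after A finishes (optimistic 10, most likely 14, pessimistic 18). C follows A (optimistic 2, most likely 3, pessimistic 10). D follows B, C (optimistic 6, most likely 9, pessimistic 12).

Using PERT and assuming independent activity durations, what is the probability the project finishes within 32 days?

0.920

te_A = (4 + 4·5 + 12)/6 = 36/6 = 6; σ²_A = ((12−4)/6)² = 1.778
te_B = (10 + 4·14 + 18)/6 = 84/6 = 14; σ²_B = ((18−10)/6)² = 1.778
te_C = (2 + 4·3 + 10)/6 = 24/6 = 4; σ²_C = ((10−2)/6)² = 1.778
te_D = (6 + 4·9 + 12)/6 = 54/6 = 9; σ²_D = ((12−6)/6)² = 1.000

Forward pass:
ES_A = 0; EF_A = 6
ES_B = 6; EF_B = 6+14 = 20
ES_C = 6; EF_C = 6+4 = 10
ES_D = max(EF_B=20, EF_C=10) = 20; EF_D = 20+9 = 29
Expected project duration μ = 29 days. Critical path: A → B → D.

Variance along critical path = 1.778 + 1.778 + 1.000 = 4.556; σ = √4.556 = 2.134 days.
Z = (32 − 29) / 2.134 = 1.406
P(T ≤ 32) = Φ(1.406) ≈ 0.920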